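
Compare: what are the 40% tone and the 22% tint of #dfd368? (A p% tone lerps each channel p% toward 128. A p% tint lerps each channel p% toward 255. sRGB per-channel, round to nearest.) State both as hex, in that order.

#dfd368 is rgb(223, 211, 104).
40% tone:
  R: 223 + 0.4×(128−223) = 223 − 38 = 185 → 185
  G: 211 + 0.4×(128−211) = 211 − 33.2 = 177.8 → 178
  B: 104 + 0.4×(128−104) = 104 + 9.6 = 113.6 → 114
  → #b9b272
22% tint:
  R: 223 + 7.04 = 230.04 → 230
  G: 211 + 0.22×(255−211) = 211 + 9.68 = 220.68 → 221
  B: 104 + 0.22×(255−104) = 104 + 33.22 = 137.22 → 137
  → #e6dd89

#b9b272, #e6dd89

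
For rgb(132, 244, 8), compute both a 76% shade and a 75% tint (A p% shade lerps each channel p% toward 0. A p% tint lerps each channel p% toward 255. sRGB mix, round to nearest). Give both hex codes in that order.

76% shade:
  R: 132 − 100.32 = 31.68 → 32
  G: 244 + 0.76×(0−244) = 244 − 185.44 = 58.56 → 59
  B: 8 + 0.76×(0−8) = 8 − 6.08 = 1.92 → 2
  → #203b02
75% tint:
  R: 132 + 0.75×(255−132) = 132 + 92.25 = 224.25 → 224
  G: 244 + 8.25 = 252.25 → 252
  B: 8 + 0.75×(255−8) = 8 + 185.25 = 193.25 → 193
  → #e0fcc1

#203b02, #e0fcc1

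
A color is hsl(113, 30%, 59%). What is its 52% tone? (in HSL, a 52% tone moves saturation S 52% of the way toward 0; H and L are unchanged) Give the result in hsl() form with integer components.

S moves 52% from 30 toward 0: 30 − 15.6 = 14.4 → 14.
H and L are unchanged.

hsl(113, 14%, 59%)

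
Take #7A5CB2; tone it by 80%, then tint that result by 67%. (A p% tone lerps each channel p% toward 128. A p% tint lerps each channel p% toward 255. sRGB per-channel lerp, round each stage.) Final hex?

#D5D3D8

#7A5CB2 is rgb(122, 92, 178).
Per channel, c → c + 0.8(128 − c):
  R: 122 + 4.8 = 126.8 → 127
  G: 92 + 28.8 = 120.8 → 121
  B: 178 − 40 = 138 → 138
After the tone: rgb(127, 121, 138) = #7F798A.
Lerp each channel 67% toward 255:
  R: 127 + 0.67×(255−127) = 127 + 85.76 = 212.76 → 213
  G: 121 + 0.67×(255−121) = 121 + 89.78 = 210.78 → 211
  B: 138 + 78.39 = 216.39 → 216
rgb(213, 211, 216) = #D5D3D8.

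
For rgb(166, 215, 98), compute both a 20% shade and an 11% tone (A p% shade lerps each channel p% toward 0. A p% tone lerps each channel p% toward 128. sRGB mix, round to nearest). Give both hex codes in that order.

#85AC4E, #A2CD65

20% shade:
  R: 166 + 0.2×(0−166) = 166 − 33.2 = 132.8 → 133
  G: 215 − 43 = 172 → 172
  B: 98 + 0.2×(0−98) = 98 − 19.6 = 78.4 → 78
  → #85AC4E
11% tone:
  R: 166 + 0.11×(128−166) = 166 − 4.18 = 161.82 → 162
  G: 215 + 0.11×(128−215) = 215 − 9.57 = 205.43 → 205
  B: 98 + 0.11×(128−98) = 98 + 3.3 = 101.3 → 101
  → #A2CD65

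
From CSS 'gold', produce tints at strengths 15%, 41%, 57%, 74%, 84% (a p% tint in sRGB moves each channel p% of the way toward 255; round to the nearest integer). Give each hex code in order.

#ffdd26, #ffe769, #ffee91, #fff5bd, #fff9d6

CSS gold is rgb(255, 215, 0).
15%: (255→255, 215 + 6 = 221→221, 0 + 38.25 = 38.25→38) → #ffdd26
41%: (255→255, 215 + 16.4 = 231.4→231, 0 + 104.55 = 104.55→105) → #ffe769
57%: (255→255, 215 + 22.8 = 237.8→238, 0 + 145.35 = 145.35→145) → #ffee91
74%: (255→255, 215 + 29.6 = 244.6→245, 0 + 188.7 = 188.7→189) → #fff5bd
84%: (255→255, 215 + 33.6 = 248.6→249, 0 + 214.2 = 214.2→214) → #fff9d6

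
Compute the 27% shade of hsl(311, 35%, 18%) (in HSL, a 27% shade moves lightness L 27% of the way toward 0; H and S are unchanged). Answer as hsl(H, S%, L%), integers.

hsl(311, 35%, 13%)

L moves 27% from 18 toward 0: 18 − 4.86 = 13.14 → 13.
H and S are unchanged.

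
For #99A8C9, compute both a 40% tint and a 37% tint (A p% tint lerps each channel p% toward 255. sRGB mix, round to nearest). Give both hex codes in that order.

#C2CBDF, #BFC8DD

#99A8C9 is rgb(153, 168, 201).
40% tint:
  R: 153 + 0.4×(255−153) = 153 + 40.8 = 193.8 → 194
  G: 168 + 0.4×(255−168) = 168 + 34.8 = 202.8 → 203
  B: 201 + 21.6 = 222.6 → 223
  → #C2CBDF
37% tint:
  R: 153 + 0.37×(255−153) = 153 + 37.74 = 190.74 → 191
  G: 168 + 32.19 = 200.19 → 200
  B: 201 + 0.37×(255−201) = 201 + 19.98 = 220.98 → 221
  → #BFC8DD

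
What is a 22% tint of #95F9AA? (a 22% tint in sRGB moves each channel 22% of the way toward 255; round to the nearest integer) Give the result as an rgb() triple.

rgb(172, 250, 189)

#95F9AA is rgb(149, 249, 170).
A 22% tint moves each channel 22% toward 255:
  R: 149 + 23.32 = 172.32 → 172
  G: 249 + 1.32 = 250.32 → 250
  B: 170 + 18.7 = 188.7 → 189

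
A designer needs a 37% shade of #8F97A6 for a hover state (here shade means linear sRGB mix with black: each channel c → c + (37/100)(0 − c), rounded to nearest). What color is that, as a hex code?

#8F97A6 is rgb(143, 151, 166).
Per channel, c → c + 0.37(0 − c):
  R: 143 − 52.91 = 90.09 → 90
  G: 151 + 0.37×(0−151) = 151 − 55.87 = 95.13 → 95
  B: 166 + 0.37×(0−166) = 166 − 61.42 = 104.58 → 105
rgb(90, 95, 105) = #5A5F69.

#5A5F69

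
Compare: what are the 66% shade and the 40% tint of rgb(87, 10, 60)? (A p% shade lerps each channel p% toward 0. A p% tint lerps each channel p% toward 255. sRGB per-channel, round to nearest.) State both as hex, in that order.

66% shade:
  R: 87 − 57.42 = 29.58 → 30
  G: 10 − 6.6 = 3.4 → 3
  B: 60 − 39.6 = 20.4 → 20
  → #1E0314
40% tint:
  R: 87 + 67.2 = 154.2 → 154
  G: 10 + 98 = 108 → 108
  B: 60 + 0.4×(255−60) = 60 + 78 = 138 → 138
  → #9A6C8A

#1E0314, #9A6C8A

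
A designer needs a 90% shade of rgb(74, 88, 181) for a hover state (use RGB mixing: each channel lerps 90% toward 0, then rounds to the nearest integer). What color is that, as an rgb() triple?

Lerp each channel 90% toward 0:
  R: 74 + 0.9×(0−74) = 74 − 66.6 = 7.4 → 7
  G: 88 + 0.9×(0−88) = 88 − 79.2 = 8.8 → 9
  B: 181 + 0.9×(0−181) = 181 − 162.9 = 18.1 → 18

rgb(7, 9, 18)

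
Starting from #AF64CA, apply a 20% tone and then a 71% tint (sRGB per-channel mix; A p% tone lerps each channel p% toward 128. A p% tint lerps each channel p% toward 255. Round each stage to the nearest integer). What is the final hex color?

#AF64CA is rgb(175, 100, 202).
Per channel, c → c + 0.2(128 − c):
  R: 175 + 0.2×(128−175) = 175 − 9.4 = 165.6 → 166
  G: 100 + 5.6 = 105.6 → 106
  B: 202 + 0.2×(128−202) = 202 − 14.8 = 187.2 → 187
After the tone: rgb(166, 106, 187) = #A66ABB.
A 71% tint moves each channel 71% toward 255:
  R: 166 + 0.71×(255−166) = 166 + 63.19 = 229.19 → 229
  G: 106 + 105.79 = 211.79 → 212
  B: 187 + 0.71×(255−187) = 187 + 48.28 = 235.28 → 235
rgb(229, 212, 235) = #E5D4EB.

#E5D4EB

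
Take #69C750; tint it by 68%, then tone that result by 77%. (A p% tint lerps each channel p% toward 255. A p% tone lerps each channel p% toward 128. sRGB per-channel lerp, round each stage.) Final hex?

#69C750 is rgb(105, 199, 80).
Per channel, c → c + 0.68(255 − c):
  R: 105 + 0.68×(255−105) = 105 + 102 = 207 → 207
  G: 199 + 0.68×(255−199) = 199 + 38.08 = 237.08 → 237
  B: 80 + 0.68×(255−80) = 80 + 119 = 199 → 199
After the tint: rgb(207, 237, 199) = #CFEDC7.
A 77% tone moves each channel 77% toward 128:
  R: 207 − 60.83 = 146.17 → 146
  G: 237 − 83.93 = 153.07 → 153
  B: 199 + 0.77×(128−199) = 199 − 54.67 = 144.33 → 144
rgb(146, 153, 144) = #929990.

#929990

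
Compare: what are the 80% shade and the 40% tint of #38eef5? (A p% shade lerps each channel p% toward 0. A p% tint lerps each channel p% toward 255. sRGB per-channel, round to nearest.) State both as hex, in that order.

#38eef5 is rgb(56, 238, 245).
80% shade:
  R: 56 − 44.8 = 11.2 → 11
  G: 238 + 0.8×(0−238) = 238 − 190.4 = 47.6 → 48
  B: 245 − 196 = 49 → 49
  → #0b3031
40% tint:
  R: 56 + 79.6 = 135.6 → 136
  G: 238 + 0.4×(255−238) = 238 + 6.8 = 244.8 → 245
  B: 245 + 0.4×(255−245) = 245 + 4 = 249 → 249
  → #88f5f9

#0b3031, #88f5f9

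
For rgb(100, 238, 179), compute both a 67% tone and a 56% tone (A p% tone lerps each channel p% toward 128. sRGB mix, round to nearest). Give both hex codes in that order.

67% tone:
  R: 100 + 0.67×(128−100) = 100 + 18.76 = 118.76 → 119
  G: 238 − 73.7 = 164.3 → 164
  B: 179 − 34.17 = 144.83 → 145
  → #77A491
56% tone:
  R: 100 + 15.68 = 115.68 → 116
  G: 238 + 0.56×(128−238) = 238 − 61.6 = 176.4 → 176
  B: 179 + 0.56×(128−179) = 179 − 28.56 = 150.44 → 150
  → #74B096

#77A491, #74B096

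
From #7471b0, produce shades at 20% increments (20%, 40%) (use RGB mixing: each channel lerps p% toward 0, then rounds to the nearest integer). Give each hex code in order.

#5d5a8d, #46446a

#7471b0 is rgb(116, 113, 176).
20%: (116 − 23.2 = 92.8→93, 113 − 22.6 = 90.4→90, 176 − 35.2 = 140.8→141) → #5d5a8d
40%: (116 − 46.4 = 69.6→70, 113 − 45.2 = 67.8→68, 176 − 70.4 = 105.6→106) → #46446a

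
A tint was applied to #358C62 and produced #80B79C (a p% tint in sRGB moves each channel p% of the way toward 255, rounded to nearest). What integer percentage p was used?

#358C62 is rgb(53, 140, 98); #80B79C is rgb(128, 183, 156).
On the R channel (widest range): 128 ≈ 53 + (p/100)(255 − 53), so p ≈ 100×(128 − 53)/(255 − 53) = 7500/202 = 37.13.
p = 37 reproduces all three channels after rounding.

37%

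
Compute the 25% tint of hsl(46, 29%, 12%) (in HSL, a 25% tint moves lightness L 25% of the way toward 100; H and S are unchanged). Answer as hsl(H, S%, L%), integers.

hsl(46, 29%, 34%)

L moves 25% from 12 toward 100: 12 + 22 = 34 → 34.
H and S are unchanged.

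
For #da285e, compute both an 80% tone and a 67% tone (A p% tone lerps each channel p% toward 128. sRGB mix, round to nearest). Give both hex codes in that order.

#926e79, #9e6375

#da285e is rgb(218, 40, 94).
80% tone:
  R: 218 + 0.8×(128−218) = 218 − 72 = 146 → 146
  G: 40 + 0.8×(128−40) = 40 + 70.4 = 110.4 → 110
  B: 94 + 0.8×(128−94) = 94 + 27.2 = 121.2 → 121
  → #926e79
67% tone:
  R: 218 + 0.67×(128−218) = 218 − 60.3 = 157.7 → 158
  G: 40 + 58.96 = 98.96 → 99
  B: 94 + 0.67×(128−94) = 94 + 22.78 = 116.78 → 117
  → #9e6375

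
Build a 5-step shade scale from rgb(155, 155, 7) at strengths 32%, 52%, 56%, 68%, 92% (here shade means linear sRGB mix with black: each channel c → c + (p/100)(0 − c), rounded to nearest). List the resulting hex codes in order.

32%: (155 − 49.6 = 105.4→105, 155 − 49.6 = 105.4→105, 7 − 2.24 = 4.76→5) → #696905
52%: (155 − 80.6 = 74.4→74, 155 − 80.6 = 74.4→74, 7 − 3.64 = 3.36→3) → #4a4a03
56%: (155 − 86.8 = 68.2→68, 155 − 86.8 = 68.2→68, 7 − 3.92 = 3.08→3) → #444403
68%: (155 − 105.4 = 49.6→50, 155 − 105.4 = 49.6→50, 7 − 4.76 = 2.24→2) → #323202
92%: (155 − 142.6 = 12.4→12, 155 − 142.6 = 12.4→12, 7 − 6.44 = 0.56→1) → #0c0c01

#696905, #4a4a03, #444403, #323202, #0c0c01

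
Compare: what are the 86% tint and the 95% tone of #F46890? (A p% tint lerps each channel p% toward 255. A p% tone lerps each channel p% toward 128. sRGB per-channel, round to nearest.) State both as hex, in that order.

#F46890 is rgb(244, 104, 144).
86% tint:
  R: 244 + 0.86×(255−244) = 244 + 9.46 = 253.46 → 253
  G: 104 + 0.86×(255−104) = 104 + 129.86 = 233.86 → 234
  B: 144 + 95.46 = 239.46 → 239
  → #FDEAEF
95% tone:
  R: 244 + 0.95×(128−244) = 244 − 110.2 = 133.8 → 134
  G: 104 + 22.8 = 126.8 → 127
  B: 144 + 0.95×(128−144) = 144 − 15.2 = 128.8 → 129
  → #867F81

#FDEAEF, #867F81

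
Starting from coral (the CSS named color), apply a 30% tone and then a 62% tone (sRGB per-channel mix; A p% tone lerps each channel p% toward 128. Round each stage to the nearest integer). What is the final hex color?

CSS coral is rgb(255, 127, 80).
Lerp each channel 30% toward 128:
  R: 255 + 0.3×(128−255) = 255 − 38.1 = 216.9 → 217
  G: 127 + 0.3×(128−127) = 127 + 0.3 = 127.3 → 127
  B: 80 + 14.4 = 94.4 → 94
After the tone: rgb(217, 127, 94) = #D97F5E.
Per channel, c → c + 0.62(128 − c):
  R: 217 + 0.62×(128−217) = 217 − 55.18 = 161.82 → 162
  G: 127 + 0.62 = 127.62 → 128
  B: 94 + 21.08 = 115.08 → 115
rgb(162, 128, 115) = #A28073.

#A28073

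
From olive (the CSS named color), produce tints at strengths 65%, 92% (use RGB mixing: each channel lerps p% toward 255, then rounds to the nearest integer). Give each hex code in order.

CSS olive is rgb(128, 128, 0).
65%: (128 + 82.55 = 210.55→211, 128 + 82.55 = 210.55→211, 0 + 165.75 = 165.75→166) → #d3d3a6
92%: (128 + 116.84 = 244.84→245, 128 + 116.84 = 244.84→245, 0 + 234.6 = 234.6→235) → #f5f5eb

#d3d3a6, #f5f5eb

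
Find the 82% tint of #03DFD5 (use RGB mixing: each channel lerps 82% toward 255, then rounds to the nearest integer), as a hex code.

#D2F9F7

#03DFD5 is rgb(3, 223, 213).
Per channel, c → c + 0.82(255 − c):
  R: 3 + 0.82×(255−3) = 3 + 206.64 = 209.64 → 210
  G: 223 + 0.82×(255−223) = 223 + 26.24 = 249.24 → 249
  B: 213 + 0.82×(255−213) = 213 + 34.44 = 247.44 → 247
rgb(210, 249, 247) = #D2F9F7.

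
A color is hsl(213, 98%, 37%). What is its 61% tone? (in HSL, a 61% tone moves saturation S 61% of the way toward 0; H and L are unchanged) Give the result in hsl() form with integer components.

S moves 61% from 98 toward 0: 98 − 59.78 = 38.22 → 38.
H and L are unchanged.

hsl(213, 38%, 37%)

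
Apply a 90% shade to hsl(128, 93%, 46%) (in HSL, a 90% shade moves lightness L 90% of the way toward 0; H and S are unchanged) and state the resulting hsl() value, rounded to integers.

hsl(128, 93%, 5%)

L moves 90% from 46 toward 0: 46 − 41.4 = 4.6 → 5.
H and S are unchanged.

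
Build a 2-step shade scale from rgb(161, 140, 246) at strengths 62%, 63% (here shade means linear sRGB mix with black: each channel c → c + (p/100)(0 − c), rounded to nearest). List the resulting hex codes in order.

#3D355D, #3C345B

62%: (161 − 99.82 = 61.18→61, 140 − 86.8 = 53.2→53, 246 − 152.52 = 93.48→93) → #3D355D
63%: (161 − 101.43 = 59.57→60, 140 − 88.2 = 51.8→52, 246 − 154.98 = 91.02→91) → #3C345B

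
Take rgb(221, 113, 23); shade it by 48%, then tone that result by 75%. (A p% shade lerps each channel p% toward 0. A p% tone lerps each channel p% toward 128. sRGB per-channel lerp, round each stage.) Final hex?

#7D6F63

Lerp each channel 48% toward 0:
  R: 221 + 0.48×(0−221) = 221 − 106.08 = 114.92 → 115
  G: 113 + 0.48×(0−113) = 113 − 54.24 = 58.76 → 59
  B: 23 − 11.04 = 11.96 → 12
After the shade: rgb(115, 59, 12) = #733B0C.
A 75% tone moves each channel 75% toward 128:
  R: 115 + 0.75×(128−115) = 115 + 9.75 = 124.75 → 125
  G: 59 + 0.75×(128−59) = 59 + 51.75 = 110.75 → 111
  B: 12 + 0.75×(128−12) = 12 + 87 = 99 → 99
rgb(125, 111, 99) = #7D6F63.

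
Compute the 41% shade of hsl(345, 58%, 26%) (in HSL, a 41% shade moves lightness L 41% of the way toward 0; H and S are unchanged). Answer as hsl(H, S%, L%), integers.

L moves 41% from 26 toward 0: 26 − 10.66 = 15.34 → 15.
H and S are unchanged.

hsl(345, 58%, 15%)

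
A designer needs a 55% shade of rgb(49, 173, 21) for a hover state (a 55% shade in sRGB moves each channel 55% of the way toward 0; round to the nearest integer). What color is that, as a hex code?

Per channel, c → c + 0.55(0 − c):
  R: 49 + 0.55×(0−49) = 49 − 26.95 = 22.05 → 22
  G: 173 − 95.15 = 77.85 → 78
  B: 21 + 0.55×(0−21) = 21 − 11.55 = 9.45 → 9
rgb(22, 78, 9) = #164e09.

#164e09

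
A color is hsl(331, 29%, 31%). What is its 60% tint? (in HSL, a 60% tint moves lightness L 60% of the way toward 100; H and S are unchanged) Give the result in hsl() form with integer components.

L moves 60% from 31 toward 100: 31 + 41.4 = 72.4 → 72.
H and S are unchanged.

hsl(331, 29%, 72%)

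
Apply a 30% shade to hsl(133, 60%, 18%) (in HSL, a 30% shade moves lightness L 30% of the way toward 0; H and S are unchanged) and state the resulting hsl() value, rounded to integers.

hsl(133, 60%, 13%)

L moves 30% from 18 toward 0: 18 − 5.4 = 12.6 → 13.
H and S are unchanged.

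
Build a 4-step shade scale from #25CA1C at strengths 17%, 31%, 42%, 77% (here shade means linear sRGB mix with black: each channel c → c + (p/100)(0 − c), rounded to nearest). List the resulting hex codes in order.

#1FA817, #1A8B13, #157510, #092E06

#25CA1C is rgb(37, 202, 28).
17%: (37 − 6.29 = 30.71→31, 202 − 34.34 = 167.66→168, 28 − 4.76 = 23.24→23) → #1FA817
31%: (37 − 11.47 = 25.53→26, 202 − 62.62 = 139.38→139, 28 − 8.68 = 19.32→19) → #1A8B13
42%: (37 − 15.54 = 21.46→21, 202 − 84.84 = 117.16→117, 28 − 11.76 = 16.24→16) → #157510
77%: (37 − 28.49 = 8.51→9, 202 − 155.54 = 46.46→46, 28 − 21.56 = 6.44→6) → #092E06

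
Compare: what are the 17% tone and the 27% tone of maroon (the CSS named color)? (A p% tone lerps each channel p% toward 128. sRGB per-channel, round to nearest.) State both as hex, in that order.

#801616, #802323

CSS maroon is rgb(128, 0, 0).
17% tone:
  R: 128 + 0.17×(128−128) = 128 + 0 = 128 → 128
  G: 0 + 21.76 = 21.76 → 22
  B: 0 + 0.17×(128−0) = 0 + 21.76 = 21.76 → 22
  → #801616
27% tone:
  R: 128 + 0.27×(128−128) = 128 + 0 = 128 → 128
  G: 0 + 34.56 = 34.56 → 35
  B: 0 + 0.27×(128−0) = 0 + 34.56 = 34.56 → 35
  → #802323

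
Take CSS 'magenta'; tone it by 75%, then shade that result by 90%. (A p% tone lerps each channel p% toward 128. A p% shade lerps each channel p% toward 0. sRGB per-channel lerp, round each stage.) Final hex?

#100A10

CSS magenta is rgb(255, 0, 255).
A 75% tone moves each channel 75% toward 128:
  R: 255 − 95.25 = 159.75 → 160
  G: 0 + 0.75×(128−0) = 0 + 96 = 96 → 96
  B: 255 − 95.25 = 159.75 → 160
After the tone: rgb(160, 96, 160) = #A060A0.
A 90% shade moves each channel 90% toward 0:
  R: 160 − 144 = 16 → 16
  G: 96 + 0.9×(0−96) = 96 − 86.4 = 9.6 → 10
  B: 160 + 0.9×(0−160) = 160 − 144 = 16 → 16
rgb(16, 10, 16) = #100A10.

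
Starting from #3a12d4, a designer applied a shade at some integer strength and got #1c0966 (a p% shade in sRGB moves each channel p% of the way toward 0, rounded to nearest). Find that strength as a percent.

52%

#3a12d4 is rgb(58, 18, 212); #1c0966 is rgb(28, 9, 102).
On the B channel (widest range): 102 ≈ 212 + (p/100)(0 − 212), so p ≈ 100×(102 − 212)/(0 − 212) = -11000/-212 = 51.89.
p = 52 reproduces all three channels after rounding.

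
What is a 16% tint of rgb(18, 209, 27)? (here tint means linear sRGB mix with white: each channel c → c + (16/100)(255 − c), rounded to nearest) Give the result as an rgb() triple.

rgb(56, 216, 63)

Lerp each channel 16% toward 255:
  R: 18 + 0.16×(255−18) = 18 + 37.92 = 55.92 → 56
  G: 209 + 0.16×(255−209) = 209 + 7.36 = 216.36 → 216
  B: 27 + 36.48 = 63.48 → 63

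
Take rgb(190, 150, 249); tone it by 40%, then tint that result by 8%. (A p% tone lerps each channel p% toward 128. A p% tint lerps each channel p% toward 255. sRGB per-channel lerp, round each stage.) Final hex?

#AC96CD

Lerp each channel 40% toward 128:
  R: 190 − 24.8 = 165.2 → 165
  G: 150 − 8.8 = 141.2 → 141
  B: 249 − 48.4 = 200.6 → 201
After the tone: rgb(165, 141, 201) = #A58DC9.
An 8% tint moves each channel 8% toward 255:
  R: 165 + 0.08×(255−165) = 165 + 7.2 = 172.2 → 172
  G: 141 + 0.08×(255−141) = 141 + 9.12 = 150.12 → 150
  B: 201 + 4.32 = 205.32 → 205
rgb(172, 150, 205) = #AC96CD.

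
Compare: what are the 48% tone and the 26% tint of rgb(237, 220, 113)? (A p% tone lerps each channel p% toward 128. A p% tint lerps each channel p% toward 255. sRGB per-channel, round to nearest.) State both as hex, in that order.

48% tone:
  R: 237 + 0.48×(128−237) = 237 − 52.32 = 184.68 → 185
  G: 220 − 44.16 = 175.84 → 176
  B: 113 + 0.48×(128−113) = 113 + 7.2 = 120.2 → 120
  → #B9B078
26% tint:
  R: 237 + 0.26×(255−237) = 237 + 4.68 = 241.68 → 242
  G: 220 + 0.26×(255−220) = 220 + 9.1 = 229.1 → 229
  B: 113 + 0.26×(255−113) = 113 + 36.92 = 149.92 → 150
  → #F2E596

#B9B078, #F2E596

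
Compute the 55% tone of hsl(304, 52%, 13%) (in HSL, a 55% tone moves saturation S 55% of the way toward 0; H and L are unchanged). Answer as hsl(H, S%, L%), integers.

S moves 55% from 52 toward 0: 52 − 28.6 = 23.4 → 23.
H and L are unchanged.

hsl(304, 23%, 13%)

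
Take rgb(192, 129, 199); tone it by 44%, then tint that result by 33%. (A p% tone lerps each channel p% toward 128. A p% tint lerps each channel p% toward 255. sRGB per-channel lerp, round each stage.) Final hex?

#c2abc5

Lerp each channel 44% toward 128:
  R: 192 − 28.16 = 163.84 → 164
  G: 129 + 0.44×(128−129) = 129 − 0.44 = 128.56 → 129
  B: 199 − 31.24 = 167.76 → 168
After the tone: rgb(164, 129, 168) = #a481a8.
Per channel, c → c + 0.33(255 − c):
  R: 164 + 0.33×(255−164) = 164 + 30.03 = 194.03 → 194
  G: 129 + 0.33×(255−129) = 129 + 41.58 = 170.58 → 171
  B: 168 + 0.33×(255−168) = 168 + 28.71 = 196.71 → 197
rgb(194, 171, 197) = #c2abc5.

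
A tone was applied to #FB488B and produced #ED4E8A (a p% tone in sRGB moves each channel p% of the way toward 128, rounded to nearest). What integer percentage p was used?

11%

#FB488B is rgb(251, 72, 139); #ED4E8A is rgb(237, 78, 138).
On the R channel (widest range): 237 ≈ 251 + (p/100)(128 − 251), so p ≈ 100×(237 − 251)/(128 − 251) = -1400/-123 = 11.38.
p = 11 reproduces all three channels after rounding.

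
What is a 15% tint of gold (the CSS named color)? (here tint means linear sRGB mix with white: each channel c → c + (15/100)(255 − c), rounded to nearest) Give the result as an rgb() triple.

CSS gold is rgb(255, 215, 0).
Lerp each channel 15% toward 255:
  R: 255 + 0.15×(255−255) = 255 + 0 = 255 → 255
  G: 215 + 6 = 221 → 221
  B: 0 + 0.15×(255−0) = 0 + 38.25 = 38.25 → 38

rgb(255, 221, 38)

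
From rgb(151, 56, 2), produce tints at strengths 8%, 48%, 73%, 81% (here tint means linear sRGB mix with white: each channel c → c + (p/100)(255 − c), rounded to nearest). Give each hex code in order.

8%: (151 + 8.32 = 159.32→159, 56 + 15.92 = 71.92→72, 2 + 20.24 = 22.24→22) → #9F4816
48%: (151 + 49.92 = 200.92→201, 56 + 95.52 = 151.52→152, 2 + 121.44 = 123.44→123) → #C9987B
73%: (151 + 75.92 = 226.92→227, 56 + 145.27 = 201.27→201, 2 + 184.69 = 186.69→187) → #E3C9BB
81%: (151 + 84.24 = 235.24→235, 56 + 161.19 = 217.19→217, 2 + 204.93 = 206.93→207) → #EBD9CF

#9F4816, #C9987B, #E3C9BB, #EBD9CF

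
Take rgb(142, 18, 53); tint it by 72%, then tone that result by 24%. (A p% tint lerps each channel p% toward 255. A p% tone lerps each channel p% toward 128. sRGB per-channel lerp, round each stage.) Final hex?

#C8AEB5

Per channel, c → c + 0.72(255 − c):
  R: 142 + 81.36 = 223.36 → 223
  G: 18 + 0.72×(255−18) = 18 + 170.64 = 188.64 → 189
  B: 53 + 0.72×(255−53) = 53 + 145.44 = 198.44 → 198
After the tint: rgb(223, 189, 198) = #DFBDC6.
Per channel, c → c + 0.24(128 − c):
  R: 223 − 22.8 = 200.2 → 200
  G: 189 − 14.64 = 174.36 → 174
  B: 198 + 0.24×(128−198) = 198 − 16.8 = 181.2 → 181
rgb(200, 174, 181) = #C8AEB5.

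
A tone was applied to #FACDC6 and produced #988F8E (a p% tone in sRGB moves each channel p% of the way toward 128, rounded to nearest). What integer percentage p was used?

#FACDC6 is rgb(250, 205, 198); #988F8E is rgb(152, 143, 142).
On the R channel (widest range): 152 ≈ 250 + (p/100)(128 − 250), so p ≈ 100×(152 − 250)/(128 − 250) = -9800/-122 = 80.33.
p = 80 reproduces all three channels after rounding.

80%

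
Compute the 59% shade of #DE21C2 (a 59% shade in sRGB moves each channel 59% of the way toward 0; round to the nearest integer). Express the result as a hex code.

#DE21C2 is rgb(222, 33, 194).
Lerp each channel 59% toward 0:
  R: 222 − 130.98 = 91.02 → 91
  G: 33 + 0.59×(0−33) = 33 − 19.47 = 13.53 → 14
  B: 194 + 0.59×(0−194) = 194 − 114.46 = 79.54 → 80
rgb(91, 14, 80) = #5B0E50.

#5B0E50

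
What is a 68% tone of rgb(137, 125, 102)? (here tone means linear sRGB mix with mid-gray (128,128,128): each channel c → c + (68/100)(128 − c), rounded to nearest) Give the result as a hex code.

#837f78

A 68% tone moves each channel 68% toward 128:
  R: 137 + 0.68×(128−137) = 137 − 6.12 = 130.88 → 131
  G: 125 + 0.68×(128−125) = 125 + 2.04 = 127.04 → 127
  B: 102 + 0.68×(128−102) = 102 + 17.68 = 119.68 → 120
rgb(131, 127, 120) = #837f78.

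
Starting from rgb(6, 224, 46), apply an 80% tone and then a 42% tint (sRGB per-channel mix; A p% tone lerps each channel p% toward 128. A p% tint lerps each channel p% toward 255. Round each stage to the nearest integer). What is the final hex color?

#A7C0AC

An 80% tone moves each channel 80% toward 128:
  R: 6 + 0.8×(128−6) = 6 + 97.6 = 103.6 → 104
  G: 224 − 76.8 = 147.2 → 147
  B: 46 + 65.6 = 111.6 → 112
After the tone: rgb(104, 147, 112) = #689370.
Lerp each channel 42% toward 255:
  R: 104 + 0.42×(255−104) = 104 + 63.42 = 167.42 → 167
  G: 147 + 45.36 = 192.36 → 192
  B: 112 + 0.42×(255−112) = 112 + 60.06 = 172.06 → 172
rgb(167, 192, 172) = #A7C0AC.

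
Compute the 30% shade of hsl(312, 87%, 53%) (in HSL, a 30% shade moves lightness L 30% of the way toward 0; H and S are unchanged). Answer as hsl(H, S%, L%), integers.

hsl(312, 87%, 37%)

L moves 30% from 53 toward 0: 53 − 15.9 = 37.1 → 37.
H and S are unchanged.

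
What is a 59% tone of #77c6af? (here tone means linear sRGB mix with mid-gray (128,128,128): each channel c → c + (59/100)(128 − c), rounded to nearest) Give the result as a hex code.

#77c6af is rgb(119, 198, 175).
Lerp each channel 59% toward 128:
  R: 119 + 0.59×(128−119) = 119 + 5.31 = 124.31 → 124
  G: 198 + 0.59×(128−198) = 198 − 41.3 = 156.7 → 157
  B: 175 − 27.73 = 147.27 → 147
rgb(124, 157, 147) = #7c9d93.

#7c9d93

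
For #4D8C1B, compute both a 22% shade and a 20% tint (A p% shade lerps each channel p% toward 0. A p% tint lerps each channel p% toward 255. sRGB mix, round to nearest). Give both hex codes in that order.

#3C6D15, #71A349

#4D8C1B is rgb(77, 140, 27).
22% shade:
  R: 77 − 16.94 = 60.06 → 60
  G: 140 − 30.8 = 109.2 → 109
  B: 27 + 0.22×(0−27) = 27 − 5.94 = 21.06 → 21
  → #3C6D15
20% tint:
  R: 77 + 0.2×(255−77) = 77 + 35.6 = 112.6 → 113
  G: 140 + 23 = 163 → 163
  B: 27 + 0.2×(255−27) = 27 + 45.6 = 72.6 → 73
  → #71A349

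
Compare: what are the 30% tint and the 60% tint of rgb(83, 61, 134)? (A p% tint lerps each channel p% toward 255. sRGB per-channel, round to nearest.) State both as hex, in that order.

#8777AA, #BAB1CF

30% tint:
  R: 83 + 51.6 = 134.6 → 135
  G: 61 + 0.3×(255−61) = 61 + 58.2 = 119.2 → 119
  B: 134 + 0.3×(255−134) = 134 + 36.3 = 170.3 → 170
  → #8777AA
60% tint:
  R: 83 + 0.6×(255−83) = 83 + 103.2 = 186.2 → 186
  G: 61 + 0.6×(255−61) = 61 + 116.4 = 177.4 → 177
  B: 134 + 72.6 = 206.6 → 207
  → #BAB1CF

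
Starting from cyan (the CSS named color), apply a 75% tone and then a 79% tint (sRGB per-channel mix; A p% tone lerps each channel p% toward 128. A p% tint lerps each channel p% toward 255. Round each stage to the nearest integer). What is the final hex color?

#deebeb

CSS cyan is rgb(0, 255, 255).
Per channel, c → c + 0.75(128 − c):
  R: 0 + 0.75×(128−0) = 0 + 96 = 96 → 96
  G: 255 + 0.75×(128−255) = 255 − 95.25 = 159.75 → 160
  B: 255 + 0.75×(128−255) = 255 − 95.25 = 159.75 → 160
After the tone: rgb(96, 160, 160) = #60a0a0.
Per channel, c → c + 0.79(255 − c):
  R: 96 + 0.79×(255−96) = 96 + 125.61 = 221.61 → 222
  G: 160 + 75.05 = 235.05 → 235
  B: 160 + 0.79×(255−160) = 160 + 75.05 = 235.05 → 235
rgb(222, 235, 235) = #deebeb.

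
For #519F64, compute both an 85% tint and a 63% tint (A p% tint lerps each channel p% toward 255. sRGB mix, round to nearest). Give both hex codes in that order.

#519F64 is rgb(81, 159, 100).
85% tint:
  R: 81 + 147.9 = 228.9 → 229
  G: 159 + 0.85×(255−159) = 159 + 81.6 = 240.6 → 241
  B: 100 + 0.85×(255−100) = 100 + 131.75 = 231.75 → 232
  → #E5F1E8
63% tint:
  R: 81 + 109.62 = 190.62 → 191
  G: 159 + 0.63×(255−159) = 159 + 60.48 = 219.48 → 219
  B: 100 + 0.63×(255−100) = 100 + 97.65 = 197.65 → 198
  → #BFDBC6

#E5F1E8, #BFDBC6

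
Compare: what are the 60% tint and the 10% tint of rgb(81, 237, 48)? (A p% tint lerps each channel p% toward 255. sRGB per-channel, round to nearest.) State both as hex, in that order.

60% tint:
  R: 81 + 0.6×(255−81) = 81 + 104.4 = 185.4 → 185
  G: 237 + 0.6×(255−237) = 237 + 10.8 = 247.8 → 248
  B: 48 + 124.2 = 172.2 → 172
  → #B9F8AC
10% tint:
  R: 81 + 0.1×(255−81) = 81 + 17.4 = 98.4 → 98
  G: 237 + 0.1×(255−237) = 237 + 1.8 = 238.8 → 239
  B: 48 + 0.1×(255−48) = 48 + 20.7 = 68.7 → 69
  → #62EF45

#B9F8AC, #62EF45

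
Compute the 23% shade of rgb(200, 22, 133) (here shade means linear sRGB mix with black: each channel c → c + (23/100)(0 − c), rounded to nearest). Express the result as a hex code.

#9A1166

Lerp each channel 23% toward 0:
  R: 200 + 0.23×(0−200) = 200 − 46 = 154 → 154
  G: 22 + 0.23×(0−22) = 22 − 5.06 = 16.94 → 17
  B: 133 + 0.23×(0−133) = 133 − 30.59 = 102.41 → 102
rgb(154, 17, 102) = #9A1166.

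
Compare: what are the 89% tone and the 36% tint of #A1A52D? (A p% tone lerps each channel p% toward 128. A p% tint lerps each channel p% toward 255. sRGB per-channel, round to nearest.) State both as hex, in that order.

#848477, #C3C579

#A1A52D is rgb(161, 165, 45).
89% tone:
  R: 161 + 0.89×(128−161) = 161 − 29.37 = 131.63 → 132
  G: 165 − 32.93 = 132.07 → 132
  B: 45 + 0.89×(128−45) = 45 + 73.87 = 118.87 → 119
  → #848477
36% tint:
  R: 161 + 0.36×(255−161) = 161 + 33.84 = 194.84 → 195
  G: 165 + 32.4 = 197.4 → 197
  B: 45 + 0.36×(255−45) = 45 + 75.6 = 120.6 → 121
  → #C3C579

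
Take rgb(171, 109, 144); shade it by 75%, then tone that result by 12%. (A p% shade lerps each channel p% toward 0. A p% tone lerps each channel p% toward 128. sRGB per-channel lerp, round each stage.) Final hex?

Lerp each channel 75% toward 0:
  R: 171 − 128.25 = 42.75 → 43
  G: 109 + 0.75×(0−109) = 109 − 81.75 = 27.25 → 27
  B: 144 + 0.75×(0−144) = 144 − 108 = 36 → 36
After the shade: rgb(43, 27, 36) = #2b1b24.
Lerp each channel 12% toward 128:
  R: 43 + 0.12×(128−43) = 43 + 10.2 = 53.2 → 53
  G: 27 + 0.12×(128−27) = 27 + 12.12 = 39.12 → 39
  B: 36 + 11.04 = 47.04 → 47
rgb(53, 39, 47) = #35272f.

#35272f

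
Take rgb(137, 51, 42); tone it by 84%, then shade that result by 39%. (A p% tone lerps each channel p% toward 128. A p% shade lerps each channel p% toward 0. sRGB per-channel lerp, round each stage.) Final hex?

Lerp each channel 84% toward 128:
  R: 137 − 7.56 = 129.44 → 129
  G: 51 + 0.84×(128−51) = 51 + 64.68 = 115.68 → 116
  B: 42 + 72.24 = 114.24 → 114
After the tone: rgb(129, 116, 114) = #817472.
A 39% shade moves each channel 39% toward 0:
  R: 129 − 50.31 = 78.69 → 79
  G: 116 + 0.39×(0−116) = 116 − 45.24 = 70.76 → 71
  B: 114 + 0.39×(0−114) = 114 − 44.46 = 69.54 → 70
rgb(79, 71, 70) = #4f4746.

#4f4746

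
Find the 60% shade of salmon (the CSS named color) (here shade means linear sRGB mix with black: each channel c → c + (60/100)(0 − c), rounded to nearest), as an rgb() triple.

CSS salmon is rgb(250, 128, 114).
A 60% shade moves each channel 60% toward 0:
  R: 250 − 150 = 100 → 100
  G: 128 + 0.6×(0−128) = 128 − 76.8 = 51.2 → 51
  B: 114 + 0.6×(0−114) = 114 − 68.4 = 45.6 → 46

rgb(100, 51, 46)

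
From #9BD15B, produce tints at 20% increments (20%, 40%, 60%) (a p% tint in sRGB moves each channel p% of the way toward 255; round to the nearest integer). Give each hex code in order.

#9BD15B is rgb(155, 209, 91).
20%: (155 + 20 = 175→175, 209 + 9.2 = 218.2→218, 91 + 32.8 = 123.8→124) → #AFDA7C
40%: (155 + 40 = 195→195, 209 + 18.4 = 227.4→227, 91 + 65.6 = 156.6→157) → #C3E39D
60%: (155 + 60 = 215→215, 209 + 27.6 = 236.6→237, 91 + 98.4 = 189.4→189) → #D7EDBD

#AFDA7C, #C3E39D, #D7EDBD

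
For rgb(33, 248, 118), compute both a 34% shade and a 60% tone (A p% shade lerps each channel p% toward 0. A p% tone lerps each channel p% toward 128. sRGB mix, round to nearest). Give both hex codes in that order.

#16a44e, #5ab07c

34% shade:
  R: 33 + 0.34×(0−33) = 33 − 11.22 = 21.78 → 22
  G: 248 − 84.32 = 163.68 → 164
  B: 118 + 0.34×(0−118) = 118 − 40.12 = 77.88 → 78
  → #16a44e
60% tone:
  R: 33 + 0.6×(128−33) = 33 + 57 = 90 → 90
  G: 248 − 72 = 176 → 176
  B: 118 + 6 = 124 → 124
  → #5ab07c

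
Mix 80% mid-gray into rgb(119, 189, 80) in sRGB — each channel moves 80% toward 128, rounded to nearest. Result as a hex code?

Lerp each channel 80% toward 128:
  R: 119 + 0.8×(128−119) = 119 + 7.2 = 126.2 → 126
  G: 189 − 48.8 = 140.2 → 140
  B: 80 + 0.8×(128−80) = 80 + 38.4 = 118.4 → 118
rgb(126, 140, 118) = #7E8C76.

#7E8C76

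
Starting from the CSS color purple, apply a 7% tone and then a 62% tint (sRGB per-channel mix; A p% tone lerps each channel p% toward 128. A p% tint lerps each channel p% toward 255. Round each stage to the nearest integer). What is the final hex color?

#CFA2CF

CSS purple is rgb(128, 0, 128).
Per channel, c → c + 0.07(128 − c):
  R: 128 + 0.07×(128−128) = 128 + 0 = 128 → 128
  G: 0 + 8.96 = 8.96 → 9
  B: 128 + 0.07×(128−128) = 128 + 0 = 128 → 128
After the tone: rgb(128, 9, 128) = #800980.
A 62% tint moves each channel 62% toward 255:
  R: 128 + 0.62×(255−128) = 128 + 78.74 = 206.74 → 207
  G: 9 + 0.62×(255−9) = 9 + 152.52 = 161.52 → 162
  B: 128 + 78.74 = 206.74 → 207
rgb(207, 162, 207) = #CFA2CF.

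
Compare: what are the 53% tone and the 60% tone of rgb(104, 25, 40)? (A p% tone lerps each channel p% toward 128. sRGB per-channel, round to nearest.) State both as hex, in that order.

53% tone:
  R: 104 + 12.72 = 116.72 → 117
  G: 25 + 0.53×(128−25) = 25 + 54.59 = 79.59 → 80
  B: 40 + 0.53×(128−40) = 40 + 46.64 = 86.64 → 87
  → #755057
60% tone:
  R: 104 + 14.4 = 118.4 → 118
  G: 25 + 61.8 = 86.8 → 87
  B: 40 + 0.6×(128−40) = 40 + 52.8 = 92.8 → 93
  → #76575d

#755057, #76575d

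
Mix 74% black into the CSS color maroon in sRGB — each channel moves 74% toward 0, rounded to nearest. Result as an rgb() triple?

rgb(33, 0, 0)

CSS maroon is rgb(128, 0, 0).
Per channel, c → c + 0.74(0 − c):
  R: 128 + 0.74×(0−128) = 128 − 94.72 = 33.28 → 33
  G: 0 + 0.74×(0−0) = 0 + 0 = 0 → 0
  B: 0 + 0 = 0 → 0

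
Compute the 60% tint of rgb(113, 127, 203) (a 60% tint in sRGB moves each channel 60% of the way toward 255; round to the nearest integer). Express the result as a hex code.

#C6CCEA

Per channel, c → c + 0.6(255 − c):
  R: 113 + 0.6×(255−113) = 113 + 85.2 = 198.2 → 198
  G: 127 + 0.6×(255−127) = 127 + 76.8 = 203.8 → 204
  B: 203 + 0.6×(255−203) = 203 + 31.2 = 234.2 → 234
rgb(198, 204, 234) = #C6CCEA.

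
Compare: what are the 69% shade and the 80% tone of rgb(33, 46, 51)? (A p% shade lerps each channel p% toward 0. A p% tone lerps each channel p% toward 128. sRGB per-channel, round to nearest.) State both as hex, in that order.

#0a0e10, #6d7071

69% shade:
  R: 33 − 22.77 = 10.23 → 10
  G: 46 + 0.69×(0−46) = 46 − 31.74 = 14.26 → 14
  B: 51 + 0.69×(0−51) = 51 − 35.19 = 15.81 → 16
  → #0a0e10
80% tone:
  R: 33 + 76 = 109 → 109
  G: 46 + 65.6 = 111.6 → 112
  B: 51 + 61.6 = 112.6 → 113
  → #6d7071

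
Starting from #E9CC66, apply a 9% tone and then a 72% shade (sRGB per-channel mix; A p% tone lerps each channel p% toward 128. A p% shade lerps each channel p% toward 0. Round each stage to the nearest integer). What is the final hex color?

#3F371D

#E9CC66 is rgb(233, 204, 102).
Per channel, c → c + 0.09(128 − c):
  R: 233 − 9.45 = 223.55 → 224
  G: 204 + 0.09×(128−204) = 204 − 6.84 = 197.16 → 197
  B: 102 + 2.34 = 104.34 → 104
After the tone: rgb(224, 197, 104) = #E0C568.
A 72% shade moves each channel 72% toward 0:
  R: 224 + 0.72×(0−224) = 224 − 161.28 = 62.72 → 63
  G: 197 + 0.72×(0−197) = 197 − 141.84 = 55.16 → 55
  B: 104 + 0.72×(0−104) = 104 − 74.88 = 29.12 → 29
rgb(63, 55, 29) = #3F371D.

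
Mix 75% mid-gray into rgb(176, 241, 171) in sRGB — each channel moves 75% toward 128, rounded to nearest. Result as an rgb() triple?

A 75% tone moves each channel 75% toward 128:
  R: 176 − 36 = 140 → 140
  G: 241 − 84.75 = 156.25 → 156
  B: 171 + 0.75×(128−171) = 171 − 32.25 = 138.75 → 139

rgb(140, 156, 139)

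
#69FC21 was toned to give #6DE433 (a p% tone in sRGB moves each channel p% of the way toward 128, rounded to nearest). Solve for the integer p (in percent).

#69FC21 is rgb(105, 252, 33); #6DE433 is rgb(109, 228, 51).
On the G channel (widest range): 228 ≈ 252 + (p/100)(128 − 252), so p ≈ 100×(228 − 252)/(128 − 252) = -2400/-124 = 19.35.
p = 19 reproduces all three channels after rounding.

19%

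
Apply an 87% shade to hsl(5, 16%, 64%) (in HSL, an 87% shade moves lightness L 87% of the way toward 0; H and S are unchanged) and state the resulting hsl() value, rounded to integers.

L moves 87% from 64 toward 0: 64 − 55.68 = 8.32 → 8.
H and S are unchanged.

hsl(5, 16%, 8%)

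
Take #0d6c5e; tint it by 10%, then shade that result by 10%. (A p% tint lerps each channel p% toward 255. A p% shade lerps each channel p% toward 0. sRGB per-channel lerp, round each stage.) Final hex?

#0d6c5e is rgb(13, 108, 94).
Lerp each channel 10% toward 255:
  R: 13 + 0.1×(255−13) = 13 + 24.2 = 37.2 → 37
  G: 108 + 0.1×(255−108) = 108 + 14.7 = 122.7 → 123
  B: 94 + 0.1×(255−94) = 94 + 16.1 = 110.1 → 110
After the tint: rgb(37, 123, 110) = #257b6e.
Lerp each channel 10% toward 0:
  R: 37 − 3.7 = 33.3 → 33
  G: 123 + 0.1×(0−123) = 123 − 12.3 = 110.7 → 111
  B: 110 − 11 = 99 → 99
rgb(33, 111, 99) = #216f63.

#216f63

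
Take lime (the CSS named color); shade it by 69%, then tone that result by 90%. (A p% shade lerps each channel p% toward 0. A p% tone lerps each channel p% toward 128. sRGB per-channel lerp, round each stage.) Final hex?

#737B73

CSS lime is rgb(0, 255, 0).
A 69% shade moves each channel 69% toward 0:
  R: 0 + 0.69×(0−0) = 0 + 0 = 0 → 0
  G: 255 − 175.95 = 79.05 → 79
  B: 0 + 0.69×(0−0) = 0 + 0 = 0 → 0
After the shade: rgb(0, 79, 0) = #004F00.
A 90% tone moves each channel 90% toward 128:
  R: 0 + 0.9×(128−0) = 0 + 115.2 = 115.2 → 115
  G: 79 + 44.1 = 123.1 → 123
  B: 0 + 0.9×(128−0) = 0 + 115.2 = 115.2 → 115
rgb(115, 123, 115) = #737B73.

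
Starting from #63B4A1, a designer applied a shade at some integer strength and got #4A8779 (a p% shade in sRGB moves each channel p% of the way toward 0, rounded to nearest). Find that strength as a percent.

25%

#63B4A1 is rgb(99, 180, 161); #4A8779 is rgb(74, 135, 121).
On the G channel (widest range): 135 ≈ 180 + (p/100)(0 − 180), so p ≈ 100×(135 − 180)/(0 − 180) = -4500/-180 = 25.00.
p = 25 reproduces all three channels after rounding.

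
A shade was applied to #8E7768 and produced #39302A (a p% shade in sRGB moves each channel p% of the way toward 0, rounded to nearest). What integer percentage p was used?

#8E7768 is rgb(142, 119, 104); #39302A is rgb(57, 48, 42).
On the R channel (widest range): 57 ≈ 142 + (p/100)(0 − 142), so p ≈ 100×(57 − 142)/(0 − 142) = -8500/-142 = 59.86.
p = 60 reproduces all three channels after rounding.

60%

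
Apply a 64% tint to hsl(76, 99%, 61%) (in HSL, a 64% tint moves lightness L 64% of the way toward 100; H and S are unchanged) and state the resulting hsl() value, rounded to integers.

L moves 64% from 61 toward 100: 61 + 24.96 = 85.96 → 86.
H and S are unchanged.

hsl(76, 99%, 86%)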